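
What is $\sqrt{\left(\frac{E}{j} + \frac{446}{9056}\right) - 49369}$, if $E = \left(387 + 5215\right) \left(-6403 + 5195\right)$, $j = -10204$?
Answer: $\frac{i \sqrt{406157128508561851}}{2887732} \approx 220.69 i$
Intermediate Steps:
$E = -6767216$ ($E = 5602 \left(-1208\right) = -6767216$)
$\sqrt{\left(\frac{E}{j} + \frac{446}{9056}\right) - 49369} = \sqrt{\left(- \frac{6767216}{-10204} + \frac{446}{9056}\right) - 49369} = \sqrt{\left(\left(-6767216\right) \left(- \frac{1}{10204}\right) + 446 \cdot \frac{1}{9056}\right) - 49369} = \sqrt{\left(\frac{1691804}{2551} + \frac{223}{4528}\right) - 49369} = \sqrt{\frac{7661057385}{11550928} - 49369} = \sqrt{- \frac{562596707047}{11550928}} = \frac{i \sqrt{406157128508561851}}{2887732}$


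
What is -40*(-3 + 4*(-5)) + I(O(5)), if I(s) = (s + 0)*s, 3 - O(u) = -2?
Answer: 945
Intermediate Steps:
O(u) = 5 (O(u) = 3 - 1*(-2) = 3 + 2 = 5)
I(s) = s² (I(s) = s*s = s²)
-40*(-3 + 4*(-5)) + I(O(5)) = -40*(-3 + 4*(-5)) + 5² = -40*(-3 - 20) + 25 = -40*(-23) + 25 = 920 + 25 = 945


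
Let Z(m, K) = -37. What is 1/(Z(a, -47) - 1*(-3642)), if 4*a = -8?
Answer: 1/3605 ≈ 0.00027739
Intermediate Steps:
a = -2 (a = (1/4)*(-8) = -2)
1/(Z(a, -47) - 1*(-3642)) = 1/(-37 - 1*(-3642)) = 1/(-37 + 3642) = 1/3605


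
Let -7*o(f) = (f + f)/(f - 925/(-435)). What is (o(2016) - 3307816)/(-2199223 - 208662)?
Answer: 580776459944/422769224645 ≈ 1.3737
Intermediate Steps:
o(f) = -2*f/(7*(185/87 + f)) (o(f) = -(f + f)/(7*(f - 925/(-435))) = -2*f/(7*(f - 925*(-1/435))) = -2*f/(7*(f + 185/87)) = -2*f/(7*(185/87 + f)))
(o(2016) - 3307816)/(-2199223 - 208662) = (-174*2016/(1295 + 609*2016) - 3307816)/(-2199223 - 208662) = (-174*2016/(1295 + 1227744) - 3307816)/(-2407885) = (-174*2016/1229039 - 3307816)*(-1/2407885) = (-174*2016*1/1229039 - 3307816)*(-1/2407885) = (-50112/175577 - 3307816)*(-1/2407885) = -580776459944/175577*(-1/2407885) = 580776459944/422769224645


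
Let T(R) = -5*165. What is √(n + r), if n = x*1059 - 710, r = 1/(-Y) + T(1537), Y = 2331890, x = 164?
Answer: √936053004445934210/2331890 ≈ 414.90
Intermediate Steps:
T(R) = -825
r = -1923809251/2331890 (r = 1/(-1*2331890) - 825 = 1/(-2331890) - 825 = -1/2331890 - 825 = -1923809251/2331890 ≈ -825.00)
n = 172966 (n = 164*1059 - 710 = 173676 - 710 = 172966)
√(n + r) = √(172966 - 1923809251/2331890) = √(401413876489/2331890) = √936053004445934210/2331890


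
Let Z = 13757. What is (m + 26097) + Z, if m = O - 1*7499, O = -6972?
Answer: 25383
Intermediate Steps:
m = -14471 (m = -6972 - 1*7499 = -6972 - 7499 = -14471)
(m + 26097) + Z = (-14471 + 26097) + 13757 = 11626 + 13757 = 25383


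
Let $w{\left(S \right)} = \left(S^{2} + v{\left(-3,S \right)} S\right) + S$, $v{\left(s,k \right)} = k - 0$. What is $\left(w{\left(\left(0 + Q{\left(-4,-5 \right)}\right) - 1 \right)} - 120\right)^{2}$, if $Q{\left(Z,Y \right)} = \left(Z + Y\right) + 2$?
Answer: $0$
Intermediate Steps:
$Q{\left(Z,Y \right)} = 2 + Y + Z$ ($Q{\left(Z,Y \right)} = \left(Y + Z\right) + 2 = 2 + Y + Z$)
$v{\left(s,k \right)} = k$ ($v{\left(s,k \right)} = k + 0 = k$)
$w{\left(S \right)} = S + 2 S^{2}$ ($w{\left(S \right)} = \left(S^{2} + S S\right) + S = \left(S^{2} + S^{2}\right) + S = 2 S^{2} + S = S + 2 S^{2}$)
$\left(w{\left(\left(0 + Q{\left(-4,-5 \right)}\right) - 1 \right)} - 120\right)^{2} = \left(\left(\left(0 - 7\right) - 1\right) \left(1 + 2 \left(\left(0 - 7\right) - 1\right)\right) - 120\right)^{2} = \left(\left(-7 - 1\right) \left(1 + 2 \left(-7 - 1\right)\right) - 120\right)^{2} = \left(- 8 \left(1 + 2 \left(-8\right)\right) - 120\right)^{2} = \left(- 8 \left(1 - 16\right) - 120\right)^{2} = \left(\left(-8\right) \left(-15\right) - 120\right)^{2} = \left(120 - 120\right)^{2} = 0^{2} = 0$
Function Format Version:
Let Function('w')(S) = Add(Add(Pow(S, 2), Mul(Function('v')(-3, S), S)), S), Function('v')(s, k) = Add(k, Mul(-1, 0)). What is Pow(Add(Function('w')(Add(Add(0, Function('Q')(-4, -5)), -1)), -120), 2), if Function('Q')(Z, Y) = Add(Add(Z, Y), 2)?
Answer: 0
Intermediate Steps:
Function('Q')(Z, Y) = Add(2, Y, Z) (Function('Q')(Z, Y) = Add(Add(Y, Z), 2) = Add(2, Y, Z))
Function('v')(s, k) = k (Function('v')(s, k) = Add(k, 0) = k)
Function('w')(S) = Add(S, Mul(2, Pow(S, 2))) (Function('w')(S) = Add(Add(Pow(S, 2), Mul(S, S)), S) = Add(Add(Pow(S, 2), Pow(S, 2)), S) = Add(Mul(2, Pow(S, 2)), S) = Add(S, Mul(2, Pow(S, 2))))
Pow(Add(Function('w')(Add(Add(0, Function('Q')(-4, -5)), -1)), -120), 2) = Pow(Add(Mul(Add(Add(0, Add(2, -5, -4)), -1), Add(1, Mul(2, Add(Add(0, Add(2, -5, -4)), -1)))), -120), 2) = Pow(Add(Mul(Add(Add(0, -7), -1), Add(1, Mul(2, Add(Add(0, -7), -1)))), -120), 2) = Pow(Add(Mul(Add(-7, -1), Add(1, Mul(2, Add(-7, -1)))), -120), 2) = Pow(Add(Mul(-8, Add(1, Mul(2, -8))), -120), 2) = Pow(Add(Mul(-8, Add(1, -16)), -120), 2) = Pow(Add(Mul(-8, -15), -120), 2) = Pow(Add(120, -120), 2) = Pow(0, 2) = 0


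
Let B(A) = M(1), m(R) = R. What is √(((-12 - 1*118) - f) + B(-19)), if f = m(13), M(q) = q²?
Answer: I*√142 ≈ 11.916*I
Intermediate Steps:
B(A) = 1 (B(A) = 1² = 1)
f = 13
√(((-12 - 1*118) - f) + B(-19)) = √(((-12 - 1*118) - 1*13) + 1) = √(((-12 - 118) - 13) + 1) = √((-130 - 13) + 1) = √(-143 + 1) = √(-142) = I*√142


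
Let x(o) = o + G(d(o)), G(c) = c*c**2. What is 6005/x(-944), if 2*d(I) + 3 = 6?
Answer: -9608/1505 ≈ -6.3841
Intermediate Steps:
d(I) = 3/2 (d(I) = -3/2 + (1/2)*6 = -3/2 + 3 = 3/2)
G(c) = c**3
x(o) = 27/8 + o (x(o) = o + (3/2)**3 = o + 27/8 = 27/8 + o)
6005/x(-944) = 6005/(27/8 - 944) = 6005/(-7525/8) = 6005*(-8/7525) = -9608/1505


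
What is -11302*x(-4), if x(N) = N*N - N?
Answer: -226040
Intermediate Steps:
x(N) = N**2 - N
-11302*x(-4) = -(-45208)*(-1 - 4) = -(-45208)*(-5) = -11302*20 = -226040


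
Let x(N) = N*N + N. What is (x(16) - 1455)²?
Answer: 1399489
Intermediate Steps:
x(N) = N + N² (x(N) = N² + N = N + N²)
(x(16) - 1455)² = (16*(1 + 16) - 1455)² = (16*17 - 1455)² = (272 - 1455)² = (-1183)² = 1399489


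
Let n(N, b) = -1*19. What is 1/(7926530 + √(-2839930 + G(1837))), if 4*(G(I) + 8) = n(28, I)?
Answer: 31706120/251319522723371 - 2*I*√11359771/251319522723371 ≈ 1.2616e-7 - 2.6822e-11*I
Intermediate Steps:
n(N, b) = -19
G(I) = -51/4 (G(I) = -8 + (¼)*(-19) = -8 - 19/4 = -51/4)
1/(7926530 + √(-2839930 + G(1837))) = 1/(7926530 + √(-2839930 - 51/4)) = 1/(7926530 + √(-11359771/4)) = 1/(7926530 + I*√11359771/2)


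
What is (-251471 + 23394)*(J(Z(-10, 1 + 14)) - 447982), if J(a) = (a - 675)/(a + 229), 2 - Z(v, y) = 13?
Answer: 11137086807337/109 ≈ 1.0218e+11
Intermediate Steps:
Z(v, y) = -11 (Z(v, y) = 2 - 1*13 = 2 - 13 = -11)
J(a) = (-675 + a)/(229 + a)
(-251471 + 23394)*(J(Z(-10, 1 + 14)) - 447982) = (-251471 + 23394)*((-675 - 11)/(229 - 11) - 447982) = -228077*(-686/218 - 447982) = -228077*((1/218)*(-686) - 447982) = -228077*(-343/109 - 447982) = -228077*(-48830381/109) = 11137086807337/109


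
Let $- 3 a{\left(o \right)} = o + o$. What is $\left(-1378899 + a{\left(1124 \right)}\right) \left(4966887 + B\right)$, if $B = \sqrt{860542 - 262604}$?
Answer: $-6852557371405 - \frac{4138945 \sqrt{597938}}{3} \approx -6.8536 \cdot 10^{12}$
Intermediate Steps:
$a{\left(o \right)} = - \frac{2 o}{3}$ ($a{\left(o \right)} = - \frac{o + o}{3} = - \frac{2 o}{3}$)
$B = \sqrt{597938} \approx 773.26$
$\left(-1378899 + a{\left(1124 \right)}\right) \left(4966887 + B\right) = \left(-1378899 - \frac{2248}{3}\right) \left(4966887 + \sqrt{597938}\right) = - \frac{4138945 \left(4966887 + \sqrt{597938}\right)}{3} = -6852557371405 - \frac{4138945 \sqrt{597938}}{3}$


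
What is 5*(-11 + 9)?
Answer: -10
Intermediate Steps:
5*(-11 + 9) = 5*(-2) = -10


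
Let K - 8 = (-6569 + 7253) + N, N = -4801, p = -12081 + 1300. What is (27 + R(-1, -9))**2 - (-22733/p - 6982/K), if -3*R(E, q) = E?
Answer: 296349197845/398692161 ≈ 743.30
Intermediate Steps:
R(E, q) = -E/3
p = -10781
K = -4109 (K = 8 + ((-6569 + 7253) - 4801) = 8 + (684 - 4801) = 8 - 4117 = -4109)
(27 + R(-1, -9))**2 - (-22733/p - 6982/K) = (27 - 1/3*(-1))**2 - (-22733/(-10781) - 6982/(-4109)) = (27 + 1/3)**2 - (-22733*(-1/10781) - 6982*(-1/4109)) = (82/3)**2 - (22733/10781 + 6982/4109) = 6724/9 - 1*168682839/44299129 = 6724/9 - 168682839/44299129 = 296349197845/398692161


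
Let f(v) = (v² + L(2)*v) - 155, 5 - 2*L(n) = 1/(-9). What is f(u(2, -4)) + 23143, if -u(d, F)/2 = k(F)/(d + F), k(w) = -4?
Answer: 206944/9 ≈ 22994.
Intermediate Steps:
L(n) = 23/9 (L(n) = 5/2 - ½/(-9) = 5/2 - ½*(-⅑) = 5/2 + 1/18 = 23/9)
u(d, F) = 8/(F + d) (u(d, F) = -(-8)/(d + F) = -(-8)/(F + d) = 8/(F + d))
f(v) = -155 + v² + 23*v/9 (f(v) = (v² + 23*v/9) - 155 = -155 + v² + 23*v/9)
f(u(2, -4)) + 23143 = (-155 + (8/(-4 + 2))² + 23*(8/(-4 + 2))/9) + 23143 = (-155 + (8/(-2))² + 23*(8/(-2))/9) + 23143 = (-155 + (8*(-½))² + 23*(8*(-½))/9) + 23143 = (-155 + (-4)² + (23/9)*(-4)) + 23143 = (-155 + 16 - 92/9) + 23143 = -1343/9 + 23143 = 206944/9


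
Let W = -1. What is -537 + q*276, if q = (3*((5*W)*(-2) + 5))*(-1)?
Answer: -12957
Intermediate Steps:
q = -45 (q = (3*((5*(-1))*(-2) + 5))*(-1) = (3*(-5*(-2) + 5))*(-1) = (3*(10 + 5))*(-1) = (3*15)*(-1) = 45*(-1) = -45)
-537 + q*276 = -537 - 45*276 = -537 - 12420 = -12957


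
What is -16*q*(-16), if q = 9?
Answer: 2304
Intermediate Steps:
-16*q*(-16) = -16*9*(-16) = -144*(-16) = 2304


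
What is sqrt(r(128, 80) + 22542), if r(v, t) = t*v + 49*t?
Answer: 3*sqrt(4078) ≈ 191.58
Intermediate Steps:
r(v, t) = 49*t + t*v
sqrt(r(128, 80) + 22542) = sqrt(80*(49 + 128) + 22542) = sqrt(80*177 + 22542) = sqrt(14160 + 22542) = sqrt(36702) = 3*sqrt(4078)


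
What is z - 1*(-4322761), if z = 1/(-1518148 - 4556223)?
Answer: 26258054058330/6074371 ≈ 4.3228e+6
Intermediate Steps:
z = -1/6074371 (z = 1/(-6074371) = -1/6074371 ≈ -1.6463e-7)
z - 1*(-4322761) = -1/6074371 - 1*(-4322761) = -1/6074371 + 4322761 = 26258054058330/6074371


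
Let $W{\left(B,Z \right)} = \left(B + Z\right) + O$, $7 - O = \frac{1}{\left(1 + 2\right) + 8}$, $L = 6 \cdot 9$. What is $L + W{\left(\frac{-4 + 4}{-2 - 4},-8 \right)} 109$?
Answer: $- \frac{714}{11} \approx -64.909$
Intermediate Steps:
$L = 54$
$O = \frac{76}{11}$ ($O = 7 - \frac{1}{\left(1 + 2\right) + 8} = 7 - \frac{1}{3 + 8} = 7 - \frac{1}{11} = \frac{76}{11} \approx 6.9091$)
$W{\left(B,Z \right)} = \frac{76}{11} + B + Z$ ($W{\left(B,Z \right)} = \left(B + Z\right) + \frac{76}{11} = \frac{76}{11} + B + Z$)
$L + W{\left(\frac{-4 + 4}{-2 - 4},-8 \right)} 109 = 54 + \left(\frac{76}{11} + \frac{-4 + 4}{-2 - 4} - 8\right) 109 = 54 + \left(\frac{76}{11} + \frac{0}{-6} - 8\right) 109 = 54 + \left(\frac{76}{11} + 0 \left(- \frac{1}{6}\right) - 8\right) 109 = 54 + \left(\frac{76}{11} + 0 - 8\right) 109 = 54 - \frac{1308}{11} = - \frac{714}{11}$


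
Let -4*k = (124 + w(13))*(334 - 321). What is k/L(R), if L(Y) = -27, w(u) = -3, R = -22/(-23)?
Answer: 1573/108 ≈ 14.565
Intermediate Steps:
R = 22/23 (R = -22*(-1/23) = 22/23 ≈ 0.95652)
k = -1573/4 (k = -(124 - 3)*(334 - 321)/4 = -121*13/4 = -¼*1573 = -1573/4 ≈ -393.25)
k/L(R) = -1573/4/(-27) = -1573/4*(-1/27) = 1573/108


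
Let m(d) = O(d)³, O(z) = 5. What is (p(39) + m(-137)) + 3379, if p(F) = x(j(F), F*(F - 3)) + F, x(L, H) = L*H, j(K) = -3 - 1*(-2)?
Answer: 2139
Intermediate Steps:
m(d) = 125 (m(d) = 5³ = 125)
j(K) = -1 (j(K) = -3 + 2 = -1)
x(L, H) = H*L
p(F) = F - F*(-3 + F) (p(F) = (F*(F - 3))*(-1) + F = (F*(-3 + F))*(-1) + F = -F*(-3 + F) + F = F - F*(-3 + F))
(p(39) + m(-137)) + 3379 = (39*(4 - 1*39) + 125) + 3379 = (39*(4 - 39) + 125) + 3379 = (39*(-35) + 125) + 3379 = (-1365 + 125) + 3379 = -1240 + 3379 = 2139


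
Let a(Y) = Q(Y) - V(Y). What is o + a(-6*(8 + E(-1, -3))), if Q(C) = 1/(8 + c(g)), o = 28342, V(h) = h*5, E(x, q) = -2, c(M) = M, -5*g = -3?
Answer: 1226451/43 ≈ 28522.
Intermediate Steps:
g = ⅗ (g = -⅕*(-3) = ⅗ ≈ 0.60000)
V(h) = 5*h
Q(C) = 5/43 (Q(C) = 1/(8 + ⅗) = 1/(43/5) = 5/43)
a(Y) = 5/43 - 5*Y
o + a(-6*(8 + E(-1, -3))) = 28342 + (5/43 - (-30)*(8 - 2)) = 28342 + (5/43 - (-30)*6) = 28342 + (5/43 - 5*(-36)) = 28342 + (5/43 + 180) = 28342 + 7745/43 = 1226451/43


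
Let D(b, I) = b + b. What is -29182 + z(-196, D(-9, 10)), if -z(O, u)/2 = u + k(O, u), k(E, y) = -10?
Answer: -29126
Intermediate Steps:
D(b, I) = 2*b
z(O, u) = 20 - 2*u (z(O, u) = -2*(u - 10) = -2*(-10 + u) = 20 - 2*u)
-29182 + z(-196, D(-9, 10)) = -29182 + (20 - 4*(-9)) = -29182 + (20 - 2*(-18)) = -29182 + (20 + 36) = -29182 + 56 = -29126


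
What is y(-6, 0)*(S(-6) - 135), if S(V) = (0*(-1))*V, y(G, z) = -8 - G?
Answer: 270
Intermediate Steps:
S(V) = 0 (S(V) = 0*V = 0)
y(-6, 0)*(S(-6) - 135) = (-8 - 1*(-6))*(0 - 135) = (-8 + 6)*(-135) = -2*(-135) = 270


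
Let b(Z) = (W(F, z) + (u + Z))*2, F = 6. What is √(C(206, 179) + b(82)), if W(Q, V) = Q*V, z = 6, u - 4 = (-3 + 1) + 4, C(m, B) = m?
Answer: √454 ≈ 21.307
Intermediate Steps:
u = 6 (u = 4 + ((-3 + 1) + 4) = 4 + (-2 + 4) = 4 + 2 = 6)
b(Z) = 84 + 2*Z (b(Z) = (6*6 + (6 + Z))*2 = (36 + (6 + Z))*2 = (42 + Z)*2 = 84 + 2*Z)
√(C(206, 179) + b(82)) = √(206 + (84 + 2*82)) = √(206 + (84 + 164)) = √(206 + 248) = √454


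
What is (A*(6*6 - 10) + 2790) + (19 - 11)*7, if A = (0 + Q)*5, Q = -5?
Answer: 2196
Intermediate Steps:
A = -25 (A = (0 - 5)*5 = -5*5 = -25)
(A*(6*6 - 10) + 2790) + (19 - 11)*7 = (-25*(6*6 - 10) + 2790) + (19 - 11)*7 = (-25*(36 - 10) + 2790) + 8*7 = (-25*26 + 2790) + 56 = (-650 + 2790) + 56 = 2140 + 56 = 2196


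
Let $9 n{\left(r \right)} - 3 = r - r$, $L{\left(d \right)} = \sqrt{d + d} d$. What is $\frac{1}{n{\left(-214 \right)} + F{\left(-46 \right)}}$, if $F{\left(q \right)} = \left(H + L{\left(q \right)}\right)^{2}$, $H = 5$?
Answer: $\frac{3 i}{20 \left(- 29197 i + 138 \sqrt{23}\right)} \approx -5.1349 \cdot 10^{-6} + 1.164 \cdot 10^{-7} i$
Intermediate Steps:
$L{\left(d \right)} = \sqrt{2} d^{\frac{3}{2}}$ ($L{\left(d \right)} = \sqrt{2 d} d = \sqrt{2} \sqrt{d} d = \sqrt{2} d^{\frac{3}{2}}$)
$n{\left(r \right)} = \frac{1}{3}$ ($n{\left(r \right)} = \frac{1}{3} + \frac{r - r}{9} = \frac{1}{3} + \frac{1}{9} \cdot 0 = \frac{1}{3} + 0 = \frac{1}{3}$)
$F{\left(q \right)} = \left(5 + \sqrt{2} q^{\frac{3}{2}}\right)^{2}$
$\frac{1}{n{\left(-214 \right)} + F{\left(-46 \right)}} = \frac{1}{\frac{1}{3} + \left(5 + \sqrt{2} \left(-46\right)^{\frac{3}{2}}\right)^{2}} = \frac{1}{\frac{1}{3} + \left(5 + \sqrt{2} \left(- 46 i \sqrt{46}\right)\right)^{2}} = \frac{1}{\frac{1}{3} + \left(5 - 92 i \sqrt{23}\right)^{2}}$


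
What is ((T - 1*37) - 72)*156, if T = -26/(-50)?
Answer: -423072/25 ≈ -16923.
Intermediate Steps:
T = 13/25 (T = -26*(-1/50) = 13/25 ≈ 0.52000)
((T - 1*37) - 72)*156 = ((13/25 - 1*37) - 72)*156 = ((13/25 - 37) - 72)*156 = (-912/25 - 72)*156 = -2712/25*156 = -423072/25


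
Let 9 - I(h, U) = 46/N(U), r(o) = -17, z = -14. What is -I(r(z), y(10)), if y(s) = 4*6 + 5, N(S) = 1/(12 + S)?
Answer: 1877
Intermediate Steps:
y(s) = 29 (y(s) = 24 + 5 = 29)
I(h, U) = -543 - 46*U (I(h, U) = 9 - 46/(1/(12 + U)) = 9 - 46*(12 + U) = 9 - (552 + 46*U) = 9 + (-552 - 46*U) = -543 - 46*U)
-I(r(z), y(10)) = -(-543 - 46*29) = -(-543 - 1334) = -1*(-1877) = 1877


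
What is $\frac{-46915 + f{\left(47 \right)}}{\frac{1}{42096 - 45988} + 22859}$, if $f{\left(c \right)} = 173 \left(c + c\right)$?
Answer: $- \frac{119301476}{88967227} \approx -1.341$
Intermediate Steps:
$f{\left(c \right)} = 346 c$ ($f{\left(c \right)} = 173 \cdot 2 c = 346 c$)
$\frac{-46915 + f{\left(47 \right)}}{\frac{1}{42096 - 45988} + 22859} = \frac{-46915 + 346 \cdot 47}{\frac{1}{42096 - 45988} + 22859} = \frac{-46915 + 16262}{\frac{1}{-3892} + 22859} = - \frac{30653}{- \frac{1}{3892} + 22859} = - \frac{30653}{\frac{88967227}{3892}} = \left(-30653\right) \frac{3892}{88967227} = - \frac{119301476}{88967227}$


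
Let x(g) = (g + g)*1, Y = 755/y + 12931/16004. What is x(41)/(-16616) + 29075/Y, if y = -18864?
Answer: 18231335944570919/481546975028 ≈ 37860.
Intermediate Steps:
Y = 57961841/75474864 (Y = 755/(-18864) + 12931/16004 = 755*(-1/18864) + 12931*(1/16004) = -755/18864 + 12931/16004 = 57961841/75474864 ≈ 0.76796)
x(g) = 2*g (x(g) = (2*g)*1 = 2*g)
x(41)/(-16616) + 29075/Y = (2*41)/(-16616) + 29075/(57961841/75474864) = 82*(-1/16616) + 29075*(75474864/57961841) = -41/8308 + 2194431670800/57961841 = 18231335944570919/481546975028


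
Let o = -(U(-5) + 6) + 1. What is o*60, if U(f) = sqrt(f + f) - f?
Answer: -600 - 60*I*sqrt(10) ≈ -600.0 - 189.74*I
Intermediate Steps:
U(f) = -f + sqrt(2)*sqrt(f) (U(f) = sqrt(2*f) - f = sqrt(2)*sqrt(f) - f = -f + sqrt(2)*sqrt(f))
o = -10 - I*sqrt(10) (o = -((-1*(-5) + sqrt(2)*sqrt(-5)) + 6) + 1 = -((5 + sqrt(2)*(I*sqrt(5))) + 6) + 1 = -((5 + I*sqrt(10)) + 6) + 1 = -(11 + I*sqrt(10)) + 1 = (-11 - I*sqrt(10)) + 1 = -10 - I*sqrt(10) ≈ -10.0 - 3.1623*I)
o*60 = (-10 - I*sqrt(10))*60 = -600 - 60*I*sqrt(10)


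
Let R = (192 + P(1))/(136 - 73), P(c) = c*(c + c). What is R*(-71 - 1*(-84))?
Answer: 2522/63 ≈ 40.032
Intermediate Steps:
P(c) = 2*c² (P(c) = c*(2*c) = 2*c²)
R = 194/63 (R = (192 + 2*1²)/(136 - 73) = (192 + 2*1)/63 = (192 + 2)*(1/63) = 194*(1/63) = 194/63 ≈ 3.0794)
R*(-71 - 1*(-84)) = 194*(-71 - 1*(-84))/63 = 194*(-71 + 84)/63 = (194/63)*13 = 2522/63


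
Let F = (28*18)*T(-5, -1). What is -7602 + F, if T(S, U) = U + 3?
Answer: -6594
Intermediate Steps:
T(S, U) = 3 + U
F = 1008 (F = (28*18)*(3 - 1) = 504*2 = 1008)
-7602 + F = -7602 + 1008 = -6594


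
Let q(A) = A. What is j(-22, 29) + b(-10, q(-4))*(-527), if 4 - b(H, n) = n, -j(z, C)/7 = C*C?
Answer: -10103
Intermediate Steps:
j(z, C) = -7*C² (j(z, C) = -7*C*C = -7*C²)
b(H, n) = 4 - n
j(-22, 29) + b(-10, q(-4))*(-527) = -7*29² + (4 - 1*(-4))*(-527) = -7*841 + (4 + 4)*(-527) = -5887 + 8*(-527) = -5887 - 4216 = -10103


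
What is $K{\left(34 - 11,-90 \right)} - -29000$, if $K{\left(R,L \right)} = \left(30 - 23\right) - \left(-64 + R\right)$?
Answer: $29048$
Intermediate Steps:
$K{\left(R,L \right)} = 71 - R$ ($K{\left(R,L \right)} = 7 - \left(-64 + R\right) = 71 - R$)
$K{\left(34 - 11,-90 \right)} - -29000 = \left(71 - \left(34 - 11\right)\right) - -29000 = \left(71 - \left(34 - 11\right)\right) + 29000 = \left(71 - 23\right) + 29000 = 48 + 29000 = 29048$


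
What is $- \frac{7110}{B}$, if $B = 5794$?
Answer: $- \frac{3555}{2897} \approx -1.2271$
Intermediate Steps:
$- \frac{7110}{B} = - \frac{7110}{5794} = \left(-7110\right) \frac{1}{5794} = - \frac{3555}{2897}$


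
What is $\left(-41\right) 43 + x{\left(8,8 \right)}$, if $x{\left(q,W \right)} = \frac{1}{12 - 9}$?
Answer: $- \frac{5288}{3} \approx -1762.7$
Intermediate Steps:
$x{\left(q,W \right)} = \frac{1}{3}$
$\left(-41\right) 43 + x{\left(8,8 \right)} = \left(-41\right) 43 + \frac{1}{3} = -1763 + \frac{1}{3} = - \frac{5288}{3}$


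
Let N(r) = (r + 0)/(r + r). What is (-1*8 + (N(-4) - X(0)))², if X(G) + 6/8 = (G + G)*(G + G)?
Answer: 729/16 ≈ 45.563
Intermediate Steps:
N(r) = ½ (N(r) = r/((2*r)) = r*(1/(2*r)) = ½)
X(G) = -¾ + 4*G² (X(G) = -¾ + (G + G)*(G + G) = -¾ + (2*G)*(2*G) = -¾ + 4*G²)
(-1*8 + (N(-4) - X(0)))² = (-1*8 + (½ - (-¾ + 4*0²)))² = (-8 + (½ - (-¾ + 4*0)))² = (-8 + (½ - (-¾ + 0)))² = (-8 + (½ - 1*(-¾)))² = (-8 + (½ + ¾))² = (-8 + 5/4)² = (-27/4)² = 729/16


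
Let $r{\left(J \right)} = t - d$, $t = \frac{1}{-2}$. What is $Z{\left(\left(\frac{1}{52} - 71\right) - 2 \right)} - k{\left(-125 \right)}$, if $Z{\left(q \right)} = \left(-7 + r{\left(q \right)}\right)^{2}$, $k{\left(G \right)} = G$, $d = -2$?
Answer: $\frac{621}{4} \approx 155.25$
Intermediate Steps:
$t = - \frac{1}{2} \approx -0.5$
$r{\left(J \right)} = \frac{3}{2}$ ($r{\left(J \right)} = - \frac{1}{2} - -2 = - \frac{1}{2} + 2 = \frac{3}{2}$)
$Z{\left(q \right)} = \frac{121}{4}$ ($Z{\left(q \right)} = \left(-7 + \frac{3}{2}\right)^{2} = \left(- \frac{11}{2}\right)^{2} = \frac{121}{4}$)
$Z{\left(\left(\frac{1}{52} - 71\right) - 2 \right)} - k{\left(-125 \right)} = \frac{121}{4} - -125 = \frac{121}{4} + 125 = \frac{621}{4}$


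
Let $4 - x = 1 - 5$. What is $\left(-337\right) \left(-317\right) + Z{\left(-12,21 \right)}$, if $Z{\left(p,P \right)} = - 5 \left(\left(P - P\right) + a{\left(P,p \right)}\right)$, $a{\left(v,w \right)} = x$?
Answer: $106789$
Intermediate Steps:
$x = 8$ ($x = 4 - \left(1 - 5\right) = 4 - -4 = 4 + 4 = 8$)
$a{\left(v,w \right)} = 8$
$Z{\left(p,P \right)} = -40$ ($Z{\left(p,P \right)} = - 5 \left(\left(P - P\right) + 8\right) = - 5 \left(0 + 8\right) = \left(-5\right) 8 = -40$)
$\left(-337\right) \left(-317\right) + Z{\left(-12,21 \right)} = \left(-337\right) \left(-317\right) - 40 = 106829 - 40 = 106789$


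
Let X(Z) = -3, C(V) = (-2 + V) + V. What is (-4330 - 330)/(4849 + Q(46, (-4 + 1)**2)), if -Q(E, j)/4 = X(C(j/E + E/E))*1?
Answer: -4660/4861 ≈ -0.95865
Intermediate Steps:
C(V) = -2 + 2*V
Q(E, j) = 12 (Q(E, j) = -(-12) = -4*(-3) = 12)
(-4330 - 330)/(4849 + Q(46, (-4 + 1)**2)) = (-4330 - 330)/(4849 + 12) = -4660/4861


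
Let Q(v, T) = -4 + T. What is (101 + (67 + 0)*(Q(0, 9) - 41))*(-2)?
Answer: 4622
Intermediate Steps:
(101 + (67 + 0)*(Q(0, 9) - 41))*(-2) = (101 + (67 + 0)*((-4 + 9) - 41))*(-2) = (101 + 67*(5 - 41))*(-2) = (101 + 67*(-36))*(-2) = (101 - 2412)*(-2) = -2311*(-2) = 4622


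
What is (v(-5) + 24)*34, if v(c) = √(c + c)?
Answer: 816 + 34*I*√10 ≈ 816.0 + 107.52*I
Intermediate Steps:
v(c) = √2*√c (v(c) = √(2*c) = √2*√c)
(v(-5) + 24)*34 = (√2*√(-5) + 24)*34 = (√2*(I*√5) + 24)*34 = (I*√10 + 24)*34 = (24 + I*√10)*34 = 816 + 34*I*√10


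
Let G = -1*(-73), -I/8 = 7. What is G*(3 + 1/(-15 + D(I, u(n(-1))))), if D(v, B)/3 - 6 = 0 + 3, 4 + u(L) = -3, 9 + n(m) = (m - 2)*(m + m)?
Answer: 2701/12 ≈ 225.08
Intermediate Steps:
n(m) = -9 + 2*m*(-2 + m) (n(m) = -9 + (m - 2)*(m + m) = -9 + (-2 + m)*(2*m) = -9 + 2*m*(-2 + m))
u(L) = -7 (u(L) = -4 - 3 = -7)
I = -56 (I = -8*7 = -56)
D(v, B) = 27 (D(v, B) = 18 + 3*(0 + 3) = 18 + 3*3 = 18 + 9 = 27)
G = 73
G*(3 + 1/(-15 + D(I, u(n(-1))))) = 73*(3 + 1/(-15 + 27)) = 73*(3 + 1/12) = 73*(37/12) = 2701/12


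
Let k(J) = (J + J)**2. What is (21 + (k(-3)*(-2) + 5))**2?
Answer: 2116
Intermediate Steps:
k(J) = 4*J**2 (k(J) = (2*J)**2 = 4*J**2)
(21 + (k(-3)*(-2) + 5))**2 = (21 + ((4*(-3)**2)*(-2) + 5))**2 = (21 + ((4*9)*(-2) + 5))**2 = (21 + (36*(-2) + 5))**2 = (21 + (-72 + 5))**2 = (21 - 67)**2 = (-46)**2 = 2116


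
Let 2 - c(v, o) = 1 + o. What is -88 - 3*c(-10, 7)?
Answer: -70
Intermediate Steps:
c(v, o) = 1 - o (c(v, o) = 2 - (1 + o) = 2 + (-1 - o) = 1 - o)
-88 - 3*c(-10, 7) = -88 - 3*(1 - 1*7) = -88 - 3*(1 - 7) = -88 - 3*(-6) = -88 + 18 = -70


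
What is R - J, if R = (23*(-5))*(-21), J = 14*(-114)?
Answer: 4011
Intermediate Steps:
J = -1596
R = 2415 (R = -115*(-21) = 2415)
R - J = 2415 - 1*(-1596) = 2415 + 1596 = 4011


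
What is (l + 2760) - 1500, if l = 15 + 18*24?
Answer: 1707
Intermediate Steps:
l = 447 (l = 15 + 432 = 447)
(l + 2760) - 1500 = (447 + 2760) - 1500 = 3207 - 1500 = 1707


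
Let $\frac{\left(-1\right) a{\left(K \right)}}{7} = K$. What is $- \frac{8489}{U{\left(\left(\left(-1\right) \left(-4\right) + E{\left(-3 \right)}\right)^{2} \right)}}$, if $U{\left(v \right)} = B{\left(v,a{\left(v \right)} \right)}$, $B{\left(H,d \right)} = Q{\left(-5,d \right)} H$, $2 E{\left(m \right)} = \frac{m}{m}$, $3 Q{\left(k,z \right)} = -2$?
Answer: $\frac{16978}{27} \approx 628.81$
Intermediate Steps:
$Q{\left(k,z \right)} = - \frac{2}{3}$ ($Q{\left(k,z \right)} = \frac{1}{3} \left(-2\right) = - \frac{2}{3}$)
$a{\left(K \right)} = - 7 K$
$E{\left(m \right)} = \frac{1}{2}$ ($E{\left(m \right)} = \frac{m \frac{1}{m}}{2} = \frac{1}{2} \cdot 1 = \frac{1}{2}$)
$B{\left(H,d \right)} = - \frac{2 H}{3}$
$U{\left(v \right)} = - \frac{2 v}{3}$
$- \frac{8489}{U{\left(\left(\left(-1\right) \left(-4\right) + E{\left(-3 \right)}\right)^{2} \right)}} = - \frac{8489}{\left(- \frac{2}{3}\right) \left(\left(-1\right) \left(-4\right) + \frac{1}{2}\right)^{2}} = - \frac{8489}{\left(- \frac{2}{3}\right) \left(4 + \frac{1}{2}\right)^{2}} = - \frac{8489}{\left(- \frac{2}{3}\right) \left(\frac{9}{2}\right)^{2}} = - \frac{8489}{\left(- \frac{2}{3}\right) \frac{81}{4}} = - \frac{8489}{- \frac{27}{2}} = \left(-8489\right) \left(- \frac{2}{27}\right) = \frac{16978}{27}$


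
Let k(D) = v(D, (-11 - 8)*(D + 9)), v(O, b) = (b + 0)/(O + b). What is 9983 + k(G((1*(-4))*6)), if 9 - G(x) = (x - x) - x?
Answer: 329477/33 ≈ 9984.2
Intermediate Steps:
G(x) = 9 + x (G(x) = 9 - ((x - x) - x) = 9 - (0 - x) = 9 - (-1)*x = 9 + x)
v(O, b) = b/(O + b)
k(D) = (-171 - 19*D)/(-171 - 18*D) (k(D) = ((-11 - 8)*(D + 9))/(D + (-11 - 8)*(D + 9)) = (-19*(9 + D))/(D - 19*(9 + D)) = (-171 - 19*D)/(D + (-171 - 19*D)) = (-171 - 19*D)/(-171 - 18*D))
9983 + k(G((1*(-4))*6)) = 9983 + 19*(9 + (9 + (1*(-4))*6))/(9*(19 + 2*(9 + (1*(-4))*6))) = 9983 + 19*(9 + (9 - 4*6))/(9*(19 + 2*(9 - 4*6))) = 9983 + 19*(9 + (9 - 24))/(9*(19 + 2*(9 - 24))) = 9983 + 19*(9 - 15)/(9*(19 + 2*(-15))) = 9983 + (19/9)*(-6)/(19 - 30) = 9983 + (19/9)*(-6)/(-11) = 9983 + (19/9)*(-1/11)*(-6) = 9983 + 38/33 = 329477/33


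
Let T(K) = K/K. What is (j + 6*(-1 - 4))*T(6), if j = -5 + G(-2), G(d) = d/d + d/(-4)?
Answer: -67/2 ≈ -33.500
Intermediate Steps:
G(d) = 1 - d/4 (G(d) = 1 + d*(-¼) = 1 - d/4)
j = -7/2 (j = -5 + (1 - ¼*(-2)) = -5 + (1 + ½) = -5 + 3/2 = -7/2 ≈ -3.5000)
T(K) = 1
(j + 6*(-1 - 4))*T(6) = (-7/2 + 6*(-1 - 4))*1 = (-7/2 + 6*(-5))*1 = (-7/2 - 30)*1 = -67/2*1 = -67/2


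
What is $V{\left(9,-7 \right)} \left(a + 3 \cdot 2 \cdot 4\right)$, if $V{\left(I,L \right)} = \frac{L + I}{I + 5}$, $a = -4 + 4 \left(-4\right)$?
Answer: $\frac{4}{7} \approx 0.57143$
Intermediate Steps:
$a = -20$ ($a = -4 - 16 = -20$)
$V{\left(I,L \right)} = \frac{I + L}{5 + I}$
$V{\left(9,-7 \right)} \left(a + 3 \cdot 2 \cdot 4\right) = \frac{9 - 7}{5 + 9} \left(-20 + 3 \cdot 2 \cdot 4\right) = \frac{1}{14} \cdot 2 \left(-20 + 6 \cdot 4\right) = \frac{1}{14} \cdot 2 \left(-20 + 24\right) = \frac{1}{7} \cdot 4 = \frac{4}{7}$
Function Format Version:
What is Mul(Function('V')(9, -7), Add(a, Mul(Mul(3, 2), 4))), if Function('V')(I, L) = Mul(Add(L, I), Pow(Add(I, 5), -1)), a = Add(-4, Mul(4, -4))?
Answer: Rational(4, 7) ≈ 0.57143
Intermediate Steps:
a = -20 (a = Add(-4, -16) = -20)
Function('V')(I, L) = Mul(Pow(Add(5, I), -1), Add(I, L)) (Function('V')(I, L) = Mul(Add(I, L), Pow(Add(5, I), -1)) = Mul(Pow(Add(5, I), -1), Add(I, L)))
Mul(Function('V')(9, -7), Add(a, Mul(Mul(3, 2), 4))) = Mul(Mul(Pow(Add(5, 9), -1), Add(9, -7)), Add(-20, Mul(Mul(3, 2), 4))) = Mul(Mul(Pow(14, -1), 2), Add(-20, Mul(6, 4))) = Mul(Mul(Rational(1, 14), 2), Add(-20, 24)) = Mul(Rational(1, 7), 4) = Rational(4, 7)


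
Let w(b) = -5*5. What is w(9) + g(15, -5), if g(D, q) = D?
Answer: -10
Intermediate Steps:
w(b) = -25
w(9) + g(15, -5) = -25 + 15 = -10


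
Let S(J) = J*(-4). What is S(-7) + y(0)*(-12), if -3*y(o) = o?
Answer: 28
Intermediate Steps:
y(o) = -o/3
S(J) = -4*J
S(-7) + y(0)*(-12) = -4*(-7) - ⅓*0*(-12) = 28 + 0*(-12) = 28 + 0 = 28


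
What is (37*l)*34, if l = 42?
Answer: 52836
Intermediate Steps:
(37*l)*34 = (37*42)*34 = 1554*34 = 52836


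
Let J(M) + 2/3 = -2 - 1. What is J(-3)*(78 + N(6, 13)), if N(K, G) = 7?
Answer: -935/3 ≈ -311.67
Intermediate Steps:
J(M) = -11/3 (J(M) = -⅔ + (-2 - 1) = -⅔ - 3 = -11/3)
J(-3)*(78 + N(6, 13)) = -11*(78 + 7)/3 = -11/3*85 = -935/3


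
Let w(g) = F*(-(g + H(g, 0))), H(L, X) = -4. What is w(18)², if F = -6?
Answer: 7056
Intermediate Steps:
w(g) = -24 + 6*g (w(g) = -(-6)*(g - 4) = -(-6)*(-4 + g) = -6*(4 - g) = -24 + 6*g)
w(18)² = (-24 + 6*18)² = (-24 + 108)² = 84² = 7056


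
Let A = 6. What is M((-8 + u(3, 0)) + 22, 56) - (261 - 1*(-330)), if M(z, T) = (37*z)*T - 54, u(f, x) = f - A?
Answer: 22147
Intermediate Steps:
u(f, x) = -6 + f (u(f, x) = f - 1*6 = f - 6 = -6 + f)
M(z, T) = -54 + 37*T*z (M(z, T) = 37*T*z - 54 = -54 + 37*T*z)
M((-8 + u(3, 0)) + 22, 56) - (261 - 1*(-330)) = (-54 + 37*56*((-8 + (-6 + 3)) + 22)) - (261 - 1*(-330)) = (-54 + 37*56*((-8 - 3) + 22)) - (261 + 330) = (-54 + 37*56*(-11 + 22)) - 1*591 = (-54 + 37*56*11) - 591 = (-54 + 22792) - 591 = 22738 - 591 = 22147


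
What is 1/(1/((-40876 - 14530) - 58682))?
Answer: -114088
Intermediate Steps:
1/(1/((-40876 - 14530) - 58682)) = 1/(1/(-55406 - 58682)) = 1/(1/(-114088)) = 1/(-1/114088) = -114088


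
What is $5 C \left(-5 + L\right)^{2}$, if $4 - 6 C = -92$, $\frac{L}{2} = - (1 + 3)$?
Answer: $13520$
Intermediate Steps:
$L = -8$ ($L = 2 \left(- (1 + 3)\right) = 2 \left(\left(-1\right) 4\right) = 2 \left(-4\right) = -8$)
$C = 16$ ($C = \frac{2}{3} - - \frac{46}{3} = \frac{2}{3} + \frac{46}{3} = 16$)
$5 C \left(-5 + L\right)^{2} = 5 \cdot 16 \left(-5 - 8\right)^{2} = 80 \left(-13\right)^{2} = 80 \cdot 169 = 13520$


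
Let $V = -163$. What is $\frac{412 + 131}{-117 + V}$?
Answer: $- \frac{543}{280} \approx -1.9393$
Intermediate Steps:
$\frac{412 + 131}{-117 + V} = \frac{412 + 131}{-117 - 163} = \frac{543}{-280} = 543 \left(- \frac{1}{280}\right) = - \frac{543}{280}$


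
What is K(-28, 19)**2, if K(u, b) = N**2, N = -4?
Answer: 256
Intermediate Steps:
K(u, b) = 16 (K(u, b) = (-4)**2 = 16)
K(-28, 19)**2 = 16**2 = 256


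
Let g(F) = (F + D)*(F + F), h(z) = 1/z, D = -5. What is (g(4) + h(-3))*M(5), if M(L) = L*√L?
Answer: -125*√5/3 ≈ -93.170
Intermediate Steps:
g(F) = 2*F*(-5 + F) (g(F) = (F - 5)*(F + F) = (-5 + F)*(2*F) = 2*F*(-5 + F))
M(L) = L^(3/2)
(g(4) + h(-3))*M(5) = (2*4*(-5 + 4) + 1/(-3))*5^(3/2) = (2*4*(-1) - ⅓)*(5*√5) = (-8 - ⅓)*(5*√5) = -125*√5/3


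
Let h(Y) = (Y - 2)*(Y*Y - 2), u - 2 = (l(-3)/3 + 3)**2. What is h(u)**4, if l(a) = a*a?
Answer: 7262247480969793536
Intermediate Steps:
l(a) = a**2
u = 38 (u = 2 + ((-3)**2/3 + 3)**2 = 2 + (9*(1/3) + 3)**2 = 2 + (3 + 3)**2 = 2 + 6**2 = 2 + 36 = 38)
h(Y) = (-2 + Y)*(-2 + Y**2) (h(Y) = (-2 + Y)*(Y**2 - 2) = (-2 + Y)*(-2 + Y**2))
h(u)**4 = (4 + 38**3 - 2*38 - 2*38**2)**4 = (4 + 54872 - 76 - 2*1444)**4 = (4 + 54872 - 76 - 2888)**4 = 51912**4 = 7262247480969793536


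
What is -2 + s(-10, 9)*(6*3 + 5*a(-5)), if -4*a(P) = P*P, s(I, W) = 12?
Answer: -161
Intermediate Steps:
a(P) = -P**2/4 (a(P) = -P*P/4 = -P**2/4)
-2 + s(-10, 9)*(6*3 + 5*a(-5)) = -2 + 12*(6*3 + 5*(-1/4*(-5)**2)) = -2 + 12*(18 + 5*(-1/4*25)) = -2 + 12*(18 + 5*(-25/4)) = -2 + 12*(18 - 125/4) = -2 + 12*(-53/4) = -2 - 159 = -161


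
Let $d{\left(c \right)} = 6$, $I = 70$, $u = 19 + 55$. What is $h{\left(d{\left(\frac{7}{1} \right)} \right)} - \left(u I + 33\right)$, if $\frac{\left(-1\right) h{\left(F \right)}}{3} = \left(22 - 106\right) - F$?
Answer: $-4943$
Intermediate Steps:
$u = 74$
$h{\left(F \right)} = 252 + 3 F$ ($h{\left(F \right)} = - 3 \left(\left(22 - 106\right) - F\right) = - 3 \left(-84 - F\right) = 252 + 3 F$)
$h{\left(d{\left(\frac{7}{1} \right)} \right)} - \left(u I + 33\right) = \left(252 + 3 \cdot 6\right) - \left(74 \cdot 70 + 33\right) = \left(252 + 18\right) - \left(5180 + 33\right) = 270 - 5213 = -4943$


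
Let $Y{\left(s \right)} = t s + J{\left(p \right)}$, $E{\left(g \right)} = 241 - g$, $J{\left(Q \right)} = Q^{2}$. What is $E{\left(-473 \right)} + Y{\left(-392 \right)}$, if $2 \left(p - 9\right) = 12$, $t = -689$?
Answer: $271027$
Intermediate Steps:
$p = 15$ ($p = 9 + \frac{1}{2} \cdot 12 = 9 + 6 = 15$)
$Y{\left(s \right)} = 225 - 689 s$ ($Y{\left(s \right)} = - 689 s + 15^{2} = - 689 s + 225 = 225 - 689 s$)
$E{\left(-473 \right)} + Y{\left(-392 \right)} = \left(241 - -473\right) + \left(225 - -270088\right) = \left(241 + 473\right) + \left(225 + 270088\right) = 714 + 270313 = 271027$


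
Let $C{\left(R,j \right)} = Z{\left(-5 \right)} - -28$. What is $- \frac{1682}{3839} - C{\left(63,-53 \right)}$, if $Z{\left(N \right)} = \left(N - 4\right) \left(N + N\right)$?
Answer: $- \frac{454684}{3839} \approx -118.44$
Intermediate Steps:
$Z{\left(N \right)} = 2 N \left(-4 + N\right)$ ($Z{\left(N \right)} = \left(-4 + N\right) 2 N = 2 N \left(-4 + N\right)$)
$C{\left(R,j \right)} = 118$ ($C{\left(R,j \right)} = 2 \left(-5\right) \left(-4 - 5\right) - -28 = 2 \left(-5\right) \left(-9\right) + 28 = 90 + 28 = 118$)
$- \frac{1682}{3839} - C{\left(63,-53 \right)} = - \frac{1682}{3839} - 118 = - \frac{454684}{3839}$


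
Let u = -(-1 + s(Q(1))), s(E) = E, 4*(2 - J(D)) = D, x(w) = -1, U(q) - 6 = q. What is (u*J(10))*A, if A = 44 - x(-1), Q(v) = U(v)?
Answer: 135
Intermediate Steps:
U(q) = 6 + q
J(D) = 2 - D/4
Q(v) = 6 + v
A = 45 (A = 44 - 1*(-1) = 44 + 1 = 45)
u = -6 (u = -(-1 + (6 + 1)) = -(-1 + 7) = -1*6 = -6)
(u*J(10))*A = -6*(2 - ¼*10)*45 = -6*(2 - 5/2)*45 = -6*(-½)*45 = 3*45 = 135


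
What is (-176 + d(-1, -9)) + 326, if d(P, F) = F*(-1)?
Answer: 159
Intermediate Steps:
d(P, F) = -F
(-176 + d(-1, -9)) + 326 = (-176 - 1*(-9)) + 326 = (-176 + 9) + 326 = -167 + 326 = 159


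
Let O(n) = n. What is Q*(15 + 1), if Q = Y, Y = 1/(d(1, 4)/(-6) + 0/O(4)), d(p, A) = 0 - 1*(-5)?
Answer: -96/5 ≈ -19.200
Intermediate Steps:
d(p, A) = 5 (d(p, A) = 0 + 5 = 5)
Y = -6/5 (Y = 1/(5/(-6) + 0/4) = 1/(5*(-⅙) + 0*(¼)) = 1/(-⅚ + 0) = 1/(-⅚) = -6/5 ≈ -1.2000)
Q = -6/5 ≈ -1.2000
Q*(15 + 1) = -6*(15 + 1)/5 = -6/5*16 = -96/5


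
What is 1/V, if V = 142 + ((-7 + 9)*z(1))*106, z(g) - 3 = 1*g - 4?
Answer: 1/142 ≈ 0.0070423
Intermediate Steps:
z(g) = -1 + g (z(g) = 3 + (1*g - 4) = 3 + (g - 4) = 3 + (-4 + g) = -1 + g)
V = 142 (V = 142 + ((-7 + 9)*(-1 + 1))*106 = 142 + (2*0)*106 = 142 + 0*106 = 142 + 0 = 142)
1/V = 1/142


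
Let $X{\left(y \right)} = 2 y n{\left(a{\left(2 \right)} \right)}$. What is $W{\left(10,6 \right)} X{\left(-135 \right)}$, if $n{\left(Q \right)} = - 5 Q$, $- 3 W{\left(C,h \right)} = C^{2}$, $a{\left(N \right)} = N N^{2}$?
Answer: $-360000$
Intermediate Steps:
$a{\left(N \right)} = N^{3}$
$W{\left(C,h \right)} = - \frac{C^{2}}{3}$
$X{\left(y \right)} = - 80 y$ ($X{\left(y \right)} = 2 y \left(- 5 \cdot 2^{3}\right) = 2 y \left(\left(-5\right) 8\right) = 2 y \left(-40\right) = - 80 y$)
$W{\left(10,6 \right)} X{\left(-135 \right)} = - \frac{10^{2}}{3} \left(\left(-80\right) \left(-135\right)\right) = \left(- \frac{1}{3}\right) 100 \cdot 10800 = \left(- \frac{100}{3}\right) 10800 = -360000$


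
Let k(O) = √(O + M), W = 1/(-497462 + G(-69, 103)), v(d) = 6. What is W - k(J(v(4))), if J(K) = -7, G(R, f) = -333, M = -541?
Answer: -1/497795 - 2*I*√137 ≈ -2.0089e-6 - 23.409*I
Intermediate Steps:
W = -1/497795 (W = 1/(-497462 - 333) = 1/(-497795) = -1/497795 ≈ -2.0089e-6)
k(O) = √(-541 + O) (k(O) = √(O - 541) = √(-541 + O))
W - k(J(v(4))) = -1/497795 - √(-541 - 7) = -1/497795 - √(-548) = -1/497795 - 2*I*√137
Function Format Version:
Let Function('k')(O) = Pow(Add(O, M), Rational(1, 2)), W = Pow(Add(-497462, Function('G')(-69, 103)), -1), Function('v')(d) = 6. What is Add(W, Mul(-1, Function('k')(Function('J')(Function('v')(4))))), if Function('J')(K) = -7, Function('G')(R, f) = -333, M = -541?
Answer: Add(Rational(-1, 497795), Mul(-2, I, Pow(137, Rational(1, 2)))) ≈ Add(-2.0089e-6, Mul(-23.409, I))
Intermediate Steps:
W = Rational(-1, 497795) (W = Pow(Add(-497462, -333), -1) = Pow(-497795, -1) = Rational(-1, 497795) ≈ -2.0089e-6)
Function('k')(O) = Pow(Add(-541, O), Rational(1, 2)) (Function('k')(O) = Pow(Add(O, -541), Rational(1, 2)) = Pow(Add(-541, O), Rational(1, 2)))
Add(W, Mul(-1, Function('k')(Function('J')(Function('v')(4))))) = Add(Rational(-1, 497795), Mul(-1, Pow(Add(-541, -7), Rational(1, 2)))) = Add(Rational(-1, 497795), Mul(-1, Pow(-548, Rational(1, 2)))) = Add(Rational(-1, 497795), Mul(-1, Mul(2, I, Pow(137, Rational(1, 2))))) = Add(Rational(-1, 497795), Mul(-2, I, Pow(137, Rational(1, 2))))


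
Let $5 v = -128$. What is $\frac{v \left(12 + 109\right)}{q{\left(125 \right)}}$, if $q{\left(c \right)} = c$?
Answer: $- \frac{15488}{625} \approx -24.781$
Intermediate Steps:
$v = - \frac{128}{5}$ ($v = \frac{1}{5} \left(-128\right) = - \frac{128}{5} \approx -25.6$)
$\frac{v \left(12 + 109\right)}{q{\left(125 \right)}} = \frac{\left(- \frac{128}{5}\right) \left(12 + 109\right)}{125} = \left(- \frac{128}{5}\right) 121 \cdot \frac{1}{125} = \left(- \frac{15488}{5}\right) \frac{1}{125} = - \frac{15488}{625}$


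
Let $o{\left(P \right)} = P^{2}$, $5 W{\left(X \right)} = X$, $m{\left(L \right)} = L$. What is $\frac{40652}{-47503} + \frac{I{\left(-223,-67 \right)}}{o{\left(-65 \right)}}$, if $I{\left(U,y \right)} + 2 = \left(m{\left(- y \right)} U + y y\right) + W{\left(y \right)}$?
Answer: $- \frac{3344938011}{1003500875} \approx -3.3333$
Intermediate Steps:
$W{\left(X \right)} = \frac{X}{5}$
$I{\left(U,y \right)} = -2 + y^{2} + \frac{y}{5} - U y$ ($I{\left(U,y \right)} = -2 + \left(\left(- y U + y y\right) + \frac{y}{5}\right) = -2 - \left(- y^{2} - \frac{y}{5} + U y\right) = -2 + \left(y^{2} + \frac{y}{5} - U y\right) = -2 + y^{2} + \frac{y}{5} - U y$)
$\frac{40652}{-47503} + \frac{I{\left(-223,-67 \right)}}{o{\left(-65 \right)}} = \frac{40652}{-47503} + \frac{-2 + \left(-67\right)^{2} + \frac{1}{5} \left(-67\right) - \left(-223\right) \left(-67\right)}{\left(-65\right)^{2}} = 40652 \left(- \frac{1}{47503}\right) + \frac{-2 + 4489 - \frac{67}{5} - 14941}{4225} = - \frac{40652}{47503} - \frac{52337}{21125} = - \frac{3344938011}{1003500875}$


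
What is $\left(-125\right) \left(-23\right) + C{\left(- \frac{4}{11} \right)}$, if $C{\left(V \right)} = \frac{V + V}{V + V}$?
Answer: $2876$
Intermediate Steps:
$C{\left(V \right)} = 1$ ($C{\left(V \right)} = \frac{2 V}{2 V} = 2 V \frac{1}{2 V} = 1$)
$\left(-125\right) \left(-23\right) + C{\left(- \frac{4}{11} \right)} = \left(-125\right) \left(-23\right) + 1 = 2875 + 1 = 2876$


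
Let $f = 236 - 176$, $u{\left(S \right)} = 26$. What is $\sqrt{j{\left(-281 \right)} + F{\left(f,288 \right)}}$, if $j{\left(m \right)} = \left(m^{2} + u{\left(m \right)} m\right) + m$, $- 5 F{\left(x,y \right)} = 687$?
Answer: $\frac{\sqrt{1780915}}{5} \approx 266.9$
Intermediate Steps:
$f = 60$ ($f = 236 - 176 = 60$)
$F{\left(x,y \right)} = - \frac{687}{5}$ ($F{\left(x,y \right)} = \left(- \frac{1}{5}\right) 687 = - \frac{687}{5}$)
$j{\left(m \right)} = m^{2} + 27 m$ ($j{\left(m \right)} = \left(m^{2} + 26 m\right) + m = m^{2} + 27 m$)
$\sqrt{j{\left(-281 \right)} + F{\left(f,288 \right)}} = \sqrt{- 281 \left(27 - 281\right) - \frac{687}{5}} = \sqrt{\left(-281\right) \left(-254\right) - \frac{687}{5}} = \sqrt{71374 - \frac{687}{5}} = \sqrt{\frac{356183}{5}} = \frac{\sqrt{1780915}}{5}$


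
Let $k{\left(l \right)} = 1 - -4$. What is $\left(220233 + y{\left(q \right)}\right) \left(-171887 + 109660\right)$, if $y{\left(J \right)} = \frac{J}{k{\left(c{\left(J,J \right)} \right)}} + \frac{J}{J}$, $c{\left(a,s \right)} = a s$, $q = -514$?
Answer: $- \frac{68490520912}{5} \approx -1.3698 \cdot 10^{10}$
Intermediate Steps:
$k{\left(l \right)} = 5$ ($k{\left(l \right)} = 1 + 4 = 5$)
$y{\left(J \right)} = 1 + \frac{J}{5}$ ($y{\left(J \right)} = \frac{J}{5} + \frac{J}{J} = J \frac{1}{5} + 1 = \frac{J}{5} + 1 = 1 + \frac{J}{5}$)
$\left(220233 + y{\left(q \right)}\right) \left(-171887 + 109660\right) = \left(220233 + \left(1 + \frac{1}{5} \left(-514\right)\right)\right) \left(-171887 + 109660\right) = \left(220233 + \left(1 - \frac{514}{5}\right)\right) \left(-62227\right) = \left(220233 - \frac{509}{5}\right) \left(-62227\right) = \frac{1100656}{5} \left(-62227\right) = - \frac{68490520912}{5}$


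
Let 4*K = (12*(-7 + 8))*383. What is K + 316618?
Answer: 317767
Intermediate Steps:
K = 1149 (K = ((12*(-7 + 8))*383)/4 = ((12*1)*383)/4 = (12*383)/4 = (1/4)*4596 = 1149)
K + 316618 = 1149 + 316618 = 317767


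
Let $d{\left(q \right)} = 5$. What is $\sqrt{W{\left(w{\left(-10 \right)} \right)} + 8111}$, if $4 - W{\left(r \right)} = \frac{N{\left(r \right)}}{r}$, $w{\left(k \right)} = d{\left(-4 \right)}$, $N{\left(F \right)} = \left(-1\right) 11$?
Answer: $\frac{\sqrt{202930}}{5} \approx 90.095$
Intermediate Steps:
$N{\left(F \right)} = -11$
$w{\left(k \right)} = 5$
$W{\left(r \right)} = 4 + \frac{11}{r}$ ($W{\left(r \right)} = 4 - - \frac{11}{r} = 4 + \frac{11}{r}$)
$\sqrt{W{\left(w{\left(-10 \right)} \right)} + 8111} = \sqrt{\left(4 + \frac{11}{5}\right) + 8111} = \sqrt{\frac{31}{5} + 8111} = \sqrt{\frac{40586}{5}} = \frac{\sqrt{202930}}{5}$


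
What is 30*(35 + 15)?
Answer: 1500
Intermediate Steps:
30*(35 + 15) = 30*50 = 1500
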